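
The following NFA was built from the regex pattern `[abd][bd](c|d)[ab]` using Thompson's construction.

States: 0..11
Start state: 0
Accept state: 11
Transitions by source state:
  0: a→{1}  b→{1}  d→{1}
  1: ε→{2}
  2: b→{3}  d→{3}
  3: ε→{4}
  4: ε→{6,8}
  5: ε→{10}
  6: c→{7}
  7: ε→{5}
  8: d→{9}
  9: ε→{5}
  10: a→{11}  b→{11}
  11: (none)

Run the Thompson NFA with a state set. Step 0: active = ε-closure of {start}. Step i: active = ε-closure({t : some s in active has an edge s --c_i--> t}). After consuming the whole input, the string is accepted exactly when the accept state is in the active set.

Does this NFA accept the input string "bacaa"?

Answer: REJECT

Derivation:
S₀ = ε-closure({0}) = {0}
'b' @ 1: {1,2}
'a' @ 2: {}  — state set empty
rest 'caa' ignored (set empty)
end set {} — state 11 not in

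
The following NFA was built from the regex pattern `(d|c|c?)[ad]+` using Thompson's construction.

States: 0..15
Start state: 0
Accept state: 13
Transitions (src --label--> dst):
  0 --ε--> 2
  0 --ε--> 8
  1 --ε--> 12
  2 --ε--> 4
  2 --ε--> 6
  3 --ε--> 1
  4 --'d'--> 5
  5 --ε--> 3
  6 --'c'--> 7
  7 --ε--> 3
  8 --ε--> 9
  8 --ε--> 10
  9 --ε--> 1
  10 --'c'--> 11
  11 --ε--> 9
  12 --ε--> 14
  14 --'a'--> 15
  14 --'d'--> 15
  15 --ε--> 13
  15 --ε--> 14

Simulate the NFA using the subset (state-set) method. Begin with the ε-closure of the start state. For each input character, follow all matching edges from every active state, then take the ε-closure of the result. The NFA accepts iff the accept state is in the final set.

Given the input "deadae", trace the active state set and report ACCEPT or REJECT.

start: ε-closure({0}) = {0,1,2,4,6,8,9,10,12,14}
'd' @ 1: {1,3,5,12,13,14,15}  [accepting]
'e' @ 2: {}  — dead — no transitions
rest 'adae' ignored (set empty)
after full input: {}  (accept=13 not in)

Answer: REJECT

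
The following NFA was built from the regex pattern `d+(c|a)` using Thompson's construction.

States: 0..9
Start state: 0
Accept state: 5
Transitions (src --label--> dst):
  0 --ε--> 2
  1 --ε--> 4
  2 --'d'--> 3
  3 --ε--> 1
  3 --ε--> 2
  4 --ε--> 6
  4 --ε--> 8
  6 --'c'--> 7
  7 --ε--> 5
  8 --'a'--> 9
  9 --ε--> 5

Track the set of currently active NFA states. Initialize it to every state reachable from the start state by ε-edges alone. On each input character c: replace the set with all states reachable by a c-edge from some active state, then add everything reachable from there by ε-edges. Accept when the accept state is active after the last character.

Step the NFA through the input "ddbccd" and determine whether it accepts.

initial (ε-close {0}): {0,2}
'd' @ 1: {1,2,3,4,6,8}
'd' @ 2: {1,2,3,4,6,8}
'b' @ 3: {}  — state set empty
rest 'ccd' ignored (set empty)
end set {} — state 5 not in

Answer: REJECT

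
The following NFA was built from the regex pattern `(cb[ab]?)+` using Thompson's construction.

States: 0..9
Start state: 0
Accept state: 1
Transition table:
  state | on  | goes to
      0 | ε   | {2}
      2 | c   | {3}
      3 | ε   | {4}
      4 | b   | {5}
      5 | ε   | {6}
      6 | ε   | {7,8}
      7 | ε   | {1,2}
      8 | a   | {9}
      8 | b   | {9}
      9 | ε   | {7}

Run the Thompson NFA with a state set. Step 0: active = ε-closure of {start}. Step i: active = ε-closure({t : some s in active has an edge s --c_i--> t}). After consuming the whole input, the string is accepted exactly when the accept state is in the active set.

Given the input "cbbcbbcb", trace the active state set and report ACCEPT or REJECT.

start: ε-closure({0}) = {0,2}
'c' @ 1: {3,4}
'b' @ 2: {1,2,5,6,7,8}  [accepting]
'b' @ 3: {1,2,7,9}  [accepting]
'c' @ 4: {3,4}
'b' @ 5: {1,2,5,6,7,8}  [accepting]
'b' @ 6: {1,2,7,9}  [accepting]
'c' @ 7: {3,4}
'b' @ 8: {1,2,5,6,7,8}  [accepting]
after full input: {1,2,5,6,7,8}  (accept=1 in)

Answer: ACCEPT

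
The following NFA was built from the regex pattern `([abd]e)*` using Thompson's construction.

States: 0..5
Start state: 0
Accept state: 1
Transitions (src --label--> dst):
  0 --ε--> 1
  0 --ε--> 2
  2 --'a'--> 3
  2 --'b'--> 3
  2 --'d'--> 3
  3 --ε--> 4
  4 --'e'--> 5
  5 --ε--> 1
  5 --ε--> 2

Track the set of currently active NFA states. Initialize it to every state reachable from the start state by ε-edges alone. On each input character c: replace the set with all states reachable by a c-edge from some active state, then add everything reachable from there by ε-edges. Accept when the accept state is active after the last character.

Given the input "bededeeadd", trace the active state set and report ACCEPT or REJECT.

S₀ = ε-closure({0}) = {0,1,2}
'b' @ 1: {3,4}
'e' @ 2: {1,2,5}  (accept∈set)
'd' @ 3: {3,4}
'e' @ 4: {1,2,5}  (accept∈set)
'd' @ 5: {3,4}
'e' @ 6: {1,2,5}  (accept∈set)
'e' @ 7: {}  — dead — no transitions
rest 'add' ignored (set empty)
final: {}; accept 1 not in set

Answer: REJECT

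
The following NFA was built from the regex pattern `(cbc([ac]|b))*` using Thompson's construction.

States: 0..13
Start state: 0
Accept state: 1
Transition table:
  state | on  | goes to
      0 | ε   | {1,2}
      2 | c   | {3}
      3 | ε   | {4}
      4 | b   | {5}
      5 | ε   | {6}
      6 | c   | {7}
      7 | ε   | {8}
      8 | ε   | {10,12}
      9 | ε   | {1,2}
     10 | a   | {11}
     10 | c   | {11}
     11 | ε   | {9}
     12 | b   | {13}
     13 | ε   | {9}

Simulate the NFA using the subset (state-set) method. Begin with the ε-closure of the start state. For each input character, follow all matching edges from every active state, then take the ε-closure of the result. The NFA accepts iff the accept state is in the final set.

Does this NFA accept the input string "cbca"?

S₀ = ε-closure({0}) = {0,1,2}
'c' @ 1: {3,4}
'b' @ 2: {5,6}
'c' @ 3: {7,8,10,12}
'a' @ 4: {1,2,9,11}  ✓accept
after full input: {1,2,9,11}  (accept=1 in)

Answer: ACCEPT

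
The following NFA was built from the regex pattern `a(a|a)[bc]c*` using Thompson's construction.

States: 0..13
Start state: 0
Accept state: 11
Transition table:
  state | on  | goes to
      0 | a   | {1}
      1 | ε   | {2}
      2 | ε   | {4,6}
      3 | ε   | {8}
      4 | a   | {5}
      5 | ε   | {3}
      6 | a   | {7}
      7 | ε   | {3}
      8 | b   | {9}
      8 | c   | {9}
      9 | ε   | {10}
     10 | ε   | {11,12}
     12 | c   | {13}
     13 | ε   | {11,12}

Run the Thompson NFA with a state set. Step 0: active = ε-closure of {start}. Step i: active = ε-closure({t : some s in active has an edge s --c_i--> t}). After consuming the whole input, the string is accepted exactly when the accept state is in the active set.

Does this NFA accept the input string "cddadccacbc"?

start: ε-closure({0}) = {0}
'c' @ 1: {}  — no active states
rest 'ddadccacbc' ignored (set empty)
final: {}; accept 11 not in set

Answer: REJECT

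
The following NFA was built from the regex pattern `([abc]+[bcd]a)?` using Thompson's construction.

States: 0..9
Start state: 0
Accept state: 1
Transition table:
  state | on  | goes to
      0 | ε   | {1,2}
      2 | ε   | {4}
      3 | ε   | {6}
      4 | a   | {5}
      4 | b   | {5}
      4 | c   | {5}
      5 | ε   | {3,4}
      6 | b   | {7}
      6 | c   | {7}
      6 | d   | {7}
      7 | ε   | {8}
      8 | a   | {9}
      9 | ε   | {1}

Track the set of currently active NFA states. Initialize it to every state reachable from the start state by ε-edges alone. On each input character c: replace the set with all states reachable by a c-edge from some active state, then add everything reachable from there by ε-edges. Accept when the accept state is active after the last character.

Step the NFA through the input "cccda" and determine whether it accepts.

Answer: ACCEPT

Derivation:
S₀ = ε-closure({0}) = {0,1,2,4}
'c' @ 1: {3,4,5,6}
'c' @ 2: {3,4,5,6,7,8}
'c' @ 3: {3,4,5,6,7,8}
'd' @ 4: {7,8}
'a' @ 5: {1,9}  ✓accept
final: {1,9}; accept 1 in set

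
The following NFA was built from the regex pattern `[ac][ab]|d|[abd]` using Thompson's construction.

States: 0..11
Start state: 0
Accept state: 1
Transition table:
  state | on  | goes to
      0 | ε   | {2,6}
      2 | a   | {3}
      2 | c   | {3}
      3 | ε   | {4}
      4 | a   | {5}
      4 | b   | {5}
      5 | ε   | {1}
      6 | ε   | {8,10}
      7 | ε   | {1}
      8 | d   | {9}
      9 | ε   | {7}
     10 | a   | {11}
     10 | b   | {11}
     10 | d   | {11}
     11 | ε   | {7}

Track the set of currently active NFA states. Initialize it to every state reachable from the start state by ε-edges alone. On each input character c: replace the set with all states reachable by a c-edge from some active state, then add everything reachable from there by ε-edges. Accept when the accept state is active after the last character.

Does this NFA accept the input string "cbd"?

S₀ = ε-closure({0}) = {0,2,6,8,10}
'c' @ 1: {3,4}
'b' @ 2: {1,5}  [accepting]
'd' @ 3: {}  — dead — no transitions
end set {} — state 1 not in

Answer: REJECT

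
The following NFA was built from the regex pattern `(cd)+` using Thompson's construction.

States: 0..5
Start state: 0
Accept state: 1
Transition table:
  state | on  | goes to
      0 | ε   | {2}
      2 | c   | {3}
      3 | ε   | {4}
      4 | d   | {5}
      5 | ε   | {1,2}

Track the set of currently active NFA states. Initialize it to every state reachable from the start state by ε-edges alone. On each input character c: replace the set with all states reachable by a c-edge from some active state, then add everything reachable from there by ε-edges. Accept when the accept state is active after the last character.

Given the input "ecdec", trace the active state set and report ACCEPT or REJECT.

initial (ε-close {0}): {0,2}
'e' @ 1: {}  — dead — no transitions
rest 'cdec' ignored (set empty)
final: {}; accept 1 not in set

Answer: REJECT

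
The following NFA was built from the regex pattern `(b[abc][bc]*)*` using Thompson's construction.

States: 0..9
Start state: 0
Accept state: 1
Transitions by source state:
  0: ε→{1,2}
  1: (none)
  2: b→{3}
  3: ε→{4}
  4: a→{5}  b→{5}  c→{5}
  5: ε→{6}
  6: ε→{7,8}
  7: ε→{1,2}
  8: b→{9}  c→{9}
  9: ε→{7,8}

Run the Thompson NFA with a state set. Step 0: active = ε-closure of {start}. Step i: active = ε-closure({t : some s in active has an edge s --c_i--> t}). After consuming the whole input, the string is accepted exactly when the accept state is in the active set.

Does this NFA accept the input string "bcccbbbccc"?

Answer: ACCEPT

Derivation:
S₀ = ε-closure({0}) = {0,1,2}
'b' @ 1: {3,4}
'c' @ 2: {1,2,5,6,7,8}  ✓accept
'c' @ 3: {1,2,7,8,9}  ✓accept
'c' @ 4: {1,2,7,8,9}  ✓accept
'b' @ 5: {1,2,3,4,7,8,9}  ✓accept
'b' @ 6: {1,2,3,4,5,6,7,8,9}  ✓accept
'b' @ 7: {1,2,3,4,5,6,7,8,9}  ✓accept
'c' @ 8: {1,2,5,6,7,8,9}  ✓accept
'c' @ 9: {1,2,7,8,9}  ✓accept
'c' @ 10: {1,2,7,8,9}  ✓accept
end set {1,2,7,8,9} — state 1 in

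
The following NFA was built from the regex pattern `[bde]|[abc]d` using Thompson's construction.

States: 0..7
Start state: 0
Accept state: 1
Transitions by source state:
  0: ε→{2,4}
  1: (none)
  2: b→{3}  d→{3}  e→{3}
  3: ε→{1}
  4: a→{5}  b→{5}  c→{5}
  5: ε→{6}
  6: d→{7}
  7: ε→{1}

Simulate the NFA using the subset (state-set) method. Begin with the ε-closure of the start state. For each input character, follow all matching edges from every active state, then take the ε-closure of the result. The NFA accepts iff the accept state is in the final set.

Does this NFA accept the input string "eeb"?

start: ε-closure({0}) = {0,2,4}
'e' @ 1: {1,3}  (accept∈set)
'e' @ 2: {}  — dead — no transitions
rest 'b' ignored (set empty)
final: {}; accept 1 not in set

Answer: REJECT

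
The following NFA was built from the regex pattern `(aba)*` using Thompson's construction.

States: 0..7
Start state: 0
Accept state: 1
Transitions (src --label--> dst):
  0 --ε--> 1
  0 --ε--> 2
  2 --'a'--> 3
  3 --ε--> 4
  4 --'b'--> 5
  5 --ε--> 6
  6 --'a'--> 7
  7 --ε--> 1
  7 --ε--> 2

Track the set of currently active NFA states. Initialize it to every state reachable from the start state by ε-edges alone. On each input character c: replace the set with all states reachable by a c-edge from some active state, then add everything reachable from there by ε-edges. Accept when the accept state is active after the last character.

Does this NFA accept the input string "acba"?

S₀ = ε-closure({0}) = {0,1,2}
'a' @ 1: {3,4}
'c' @ 2: {}  — no active states
rest 'ba' ignored (set empty)
after full input: {}  (accept=1 not in)

Answer: REJECT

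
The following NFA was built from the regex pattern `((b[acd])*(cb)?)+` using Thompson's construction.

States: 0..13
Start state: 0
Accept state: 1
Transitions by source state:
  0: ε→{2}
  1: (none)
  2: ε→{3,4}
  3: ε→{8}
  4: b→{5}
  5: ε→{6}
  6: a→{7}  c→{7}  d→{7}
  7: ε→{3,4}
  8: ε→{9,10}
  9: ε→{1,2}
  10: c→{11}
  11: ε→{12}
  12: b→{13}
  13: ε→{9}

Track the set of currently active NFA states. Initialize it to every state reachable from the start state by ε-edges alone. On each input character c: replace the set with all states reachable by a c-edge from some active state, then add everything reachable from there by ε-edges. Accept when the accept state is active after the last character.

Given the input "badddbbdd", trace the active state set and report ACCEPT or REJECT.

Answer: REJECT

Trace:
S₀ = ε-closure({0}) = {0,1,2,3,4,8,9,10}
'b' @ 1: {5,6}
'a' @ 2: {1,2,3,4,7,8,9,10}  ✓accept
'd' @ 3: {}  — state set empty
rest 'ddbbdd' ignored (set empty)
final: {}; accept 1 not in set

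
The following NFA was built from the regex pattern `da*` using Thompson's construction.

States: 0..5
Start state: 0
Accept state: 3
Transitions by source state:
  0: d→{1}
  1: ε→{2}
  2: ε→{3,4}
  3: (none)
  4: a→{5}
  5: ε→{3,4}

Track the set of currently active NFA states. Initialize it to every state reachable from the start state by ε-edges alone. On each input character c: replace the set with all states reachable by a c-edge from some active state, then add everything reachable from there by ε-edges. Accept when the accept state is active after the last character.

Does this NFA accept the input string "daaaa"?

Answer: ACCEPT

Steps:
start: ε-closure({0}) = {0}
'd' @ 1: {1,2,3,4}  [accepting]
'a' @ 2: {3,4,5}  [accepting]
'a' @ 3: {3,4,5}  [accepting]
'a' @ 4: {3,4,5}  [accepting]
'a' @ 5: {3,4,5}  [accepting]
final: {3,4,5}; accept 3 in set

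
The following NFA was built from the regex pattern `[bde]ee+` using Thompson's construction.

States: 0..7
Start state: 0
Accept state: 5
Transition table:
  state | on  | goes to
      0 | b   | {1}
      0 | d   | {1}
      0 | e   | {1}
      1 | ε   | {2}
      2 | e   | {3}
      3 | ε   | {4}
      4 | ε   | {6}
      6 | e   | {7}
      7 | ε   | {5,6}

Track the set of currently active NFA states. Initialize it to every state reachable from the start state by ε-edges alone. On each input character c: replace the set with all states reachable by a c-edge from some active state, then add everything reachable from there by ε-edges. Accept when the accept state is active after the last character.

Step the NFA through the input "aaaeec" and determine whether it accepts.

start: ε-closure({0}) = {0}
'a' @ 1: {}  — state set empty
rest 'aaeec' ignored (set empty)
final: {}; accept 5 not in set

Answer: REJECT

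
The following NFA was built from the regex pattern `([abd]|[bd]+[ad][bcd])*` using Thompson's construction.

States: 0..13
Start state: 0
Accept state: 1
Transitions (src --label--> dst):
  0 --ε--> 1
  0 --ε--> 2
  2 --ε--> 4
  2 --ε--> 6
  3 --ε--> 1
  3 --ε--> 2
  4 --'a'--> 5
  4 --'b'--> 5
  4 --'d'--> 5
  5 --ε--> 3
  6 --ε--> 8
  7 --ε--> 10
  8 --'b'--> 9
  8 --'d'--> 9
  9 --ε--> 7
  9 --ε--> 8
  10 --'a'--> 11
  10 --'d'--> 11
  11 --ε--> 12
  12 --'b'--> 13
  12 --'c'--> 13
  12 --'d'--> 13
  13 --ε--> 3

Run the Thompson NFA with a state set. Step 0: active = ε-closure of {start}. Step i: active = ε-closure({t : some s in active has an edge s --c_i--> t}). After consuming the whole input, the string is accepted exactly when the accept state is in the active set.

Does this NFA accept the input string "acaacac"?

start: ε-closure({0}) = {0,1,2,4,6,8}
'a' @ 1: {1,2,3,4,5,6,8}  (accept∈set)
'c' @ 2: {}  — dead — no transitions
rest 'aacac' ignored (set empty)
end set {} — state 1 not in

Answer: REJECT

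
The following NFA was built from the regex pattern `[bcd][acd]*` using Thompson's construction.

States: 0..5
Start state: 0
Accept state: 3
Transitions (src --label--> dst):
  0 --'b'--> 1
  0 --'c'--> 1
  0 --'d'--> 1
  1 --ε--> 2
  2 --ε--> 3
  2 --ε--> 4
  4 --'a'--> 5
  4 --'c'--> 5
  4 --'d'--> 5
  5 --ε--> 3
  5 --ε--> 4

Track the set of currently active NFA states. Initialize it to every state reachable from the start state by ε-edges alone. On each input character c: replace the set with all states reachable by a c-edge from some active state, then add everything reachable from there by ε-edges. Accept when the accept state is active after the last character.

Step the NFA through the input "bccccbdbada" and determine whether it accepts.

Answer: REJECT

Steps:
start: ε-closure({0}) = {0}
'b' @ 1: {1,2,3,4}  [accepting]
'c' @ 2: {3,4,5}  [accepting]
'c' @ 3: {3,4,5}  [accepting]
'c' @ 4: {3,4,5}  [accepting]
'c' @ 5: {3,4,5}  [accepting]
'b' @ 6: {}  — no active states
rest 'dbada' ignored (set empty)
end set {} — state 3 not in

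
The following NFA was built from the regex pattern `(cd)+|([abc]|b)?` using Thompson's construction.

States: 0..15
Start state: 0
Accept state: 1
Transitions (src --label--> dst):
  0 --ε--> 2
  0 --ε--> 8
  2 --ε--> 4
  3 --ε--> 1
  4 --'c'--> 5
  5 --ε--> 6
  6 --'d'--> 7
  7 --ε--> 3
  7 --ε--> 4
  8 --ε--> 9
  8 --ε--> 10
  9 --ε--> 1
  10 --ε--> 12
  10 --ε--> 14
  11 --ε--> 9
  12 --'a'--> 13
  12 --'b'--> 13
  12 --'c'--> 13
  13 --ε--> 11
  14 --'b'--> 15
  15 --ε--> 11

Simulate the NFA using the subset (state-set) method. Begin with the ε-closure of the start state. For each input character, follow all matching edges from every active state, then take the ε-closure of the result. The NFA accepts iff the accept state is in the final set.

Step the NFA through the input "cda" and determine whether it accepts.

Answer: REJECT

Steps:
start: ε-closure({0}) = {0,1,2,4,8,9,10,12,14}
'c' @ 1: {1,5,6,9,11,13}  ✓accept
'd' @ 2: {1,3,4,7}  ✓accept
'a' @ 3: {}  — dead — no transitions
end set {} — state 1 not in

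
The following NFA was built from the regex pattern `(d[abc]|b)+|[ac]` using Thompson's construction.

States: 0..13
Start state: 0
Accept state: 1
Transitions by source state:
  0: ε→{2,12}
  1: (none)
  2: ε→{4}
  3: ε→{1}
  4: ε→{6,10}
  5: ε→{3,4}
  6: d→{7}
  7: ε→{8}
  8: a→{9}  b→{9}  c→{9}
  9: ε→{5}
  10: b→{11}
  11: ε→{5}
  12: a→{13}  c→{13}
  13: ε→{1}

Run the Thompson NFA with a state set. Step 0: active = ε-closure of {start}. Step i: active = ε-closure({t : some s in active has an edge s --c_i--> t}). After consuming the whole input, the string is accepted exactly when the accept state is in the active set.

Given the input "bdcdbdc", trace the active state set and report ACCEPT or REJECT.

Answer: ACCEPT

Trace:
S₀ = ε-closure({0}) = {0,2,4,6,10,12}
'b' @ 1: {1,3,4,5,6,10,11}  ✓accept
'd' @ 2: {7,8}
'c' @ 3: {1,3,4,5,6,9,10}  ✓accept
'd' @ 4: {7,8}
'b' @ 5: {1,3,4,5,6,9,10}  ✓accept
'd' @ 6: {7,8}
'c' @ 7: {1,3,4,5,6,9,10}  ✓accept
after full input: {1,3,4,5,6,9,10}  (accept=1 in)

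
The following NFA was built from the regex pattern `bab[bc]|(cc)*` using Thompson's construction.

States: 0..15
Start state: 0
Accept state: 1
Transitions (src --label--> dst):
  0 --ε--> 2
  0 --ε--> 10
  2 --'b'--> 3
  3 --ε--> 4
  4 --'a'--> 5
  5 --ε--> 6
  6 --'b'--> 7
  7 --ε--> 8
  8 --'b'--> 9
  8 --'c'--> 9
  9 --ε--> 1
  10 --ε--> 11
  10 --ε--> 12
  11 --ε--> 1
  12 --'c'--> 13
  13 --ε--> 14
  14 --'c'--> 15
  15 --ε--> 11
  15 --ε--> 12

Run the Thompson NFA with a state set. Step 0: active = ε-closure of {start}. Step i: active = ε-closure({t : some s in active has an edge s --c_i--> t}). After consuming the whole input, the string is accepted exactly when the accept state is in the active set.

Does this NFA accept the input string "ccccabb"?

Answer: REJECT

Derivation:
S₀ = ε-closure({0}) = {0,1,2,10,11,12}
'c' @ 1: {13,14}
'c' @ 2: {1,11,12,15}  (accept∈set)
'c' @ 3: {13,14}
'c' @ 4: {1,11,12,15}  (accept∈set)
'a' @ 5: {}  — state set empty
rest 'bb' ignored (set empty)
final: {}; accept 1 not in set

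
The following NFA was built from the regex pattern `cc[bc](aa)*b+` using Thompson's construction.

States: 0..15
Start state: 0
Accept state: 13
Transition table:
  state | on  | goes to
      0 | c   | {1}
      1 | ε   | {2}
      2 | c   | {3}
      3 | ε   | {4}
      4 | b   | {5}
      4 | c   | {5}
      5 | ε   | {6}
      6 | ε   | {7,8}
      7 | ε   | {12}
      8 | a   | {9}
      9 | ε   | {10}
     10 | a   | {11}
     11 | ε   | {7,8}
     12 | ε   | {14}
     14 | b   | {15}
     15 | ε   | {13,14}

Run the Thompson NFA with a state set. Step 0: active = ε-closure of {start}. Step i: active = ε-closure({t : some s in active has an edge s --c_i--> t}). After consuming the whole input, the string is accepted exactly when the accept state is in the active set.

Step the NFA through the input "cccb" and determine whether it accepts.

Answer: ACCEPT

Trace:
initial (ε-close {0}): {0}
'c' @ 1: {1,2}
'c' @ 2: {3,4}
'c' @ 3: {5,6,7,8,12,14}
'b' @ 4: {13,14,15}  ✓accept
after full input: {13,14,15}  (accept=13 in)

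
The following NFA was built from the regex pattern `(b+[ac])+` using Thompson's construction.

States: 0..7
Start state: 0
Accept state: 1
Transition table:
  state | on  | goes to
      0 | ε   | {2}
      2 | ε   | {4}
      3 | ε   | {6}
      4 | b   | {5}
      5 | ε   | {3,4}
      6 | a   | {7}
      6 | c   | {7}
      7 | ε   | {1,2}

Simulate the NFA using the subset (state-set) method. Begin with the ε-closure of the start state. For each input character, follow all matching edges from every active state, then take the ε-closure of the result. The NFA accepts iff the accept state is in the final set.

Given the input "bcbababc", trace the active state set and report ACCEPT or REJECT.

Answer: ACCEPT

Trace:
start: ε-closure({0}) = {0,2,4}
'b' @ 1: {3,4,5,6}
'c' @ 2: {1,2,4,7}  ✓accept
'b' @ 3: {3,4,5,6}
'a' @ 4: {1,2,4,7}  ✓accept
'b' @ 5: {3,4,5,6}
'a' @ 6: {1,2,4,7}  ✓accept
'b' @ 7: {3,4,5,6}
'c' @ 8: {1,2,4,7}  ✓accept
final: {1,2,4,7}; accept 1 in set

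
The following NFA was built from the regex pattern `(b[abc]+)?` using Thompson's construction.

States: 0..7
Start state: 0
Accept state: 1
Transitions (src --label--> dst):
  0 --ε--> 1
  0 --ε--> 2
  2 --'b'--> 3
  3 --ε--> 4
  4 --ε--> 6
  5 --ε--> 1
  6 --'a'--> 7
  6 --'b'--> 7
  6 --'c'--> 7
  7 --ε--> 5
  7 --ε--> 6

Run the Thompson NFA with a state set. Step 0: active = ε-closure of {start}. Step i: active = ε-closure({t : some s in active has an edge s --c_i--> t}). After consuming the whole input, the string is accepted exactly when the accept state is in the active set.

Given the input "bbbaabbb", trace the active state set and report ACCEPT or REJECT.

Answer: ACCEPT

Trace:
start: ε-closure({0}) = {0,1,2}
'b' @ 1: {3,4,6}
'b' @ 2: {1,5,6,7}  [accepting]
'b' @ 3: {1,5,6,7}  [accepting]
'a' @ 4: {1,5,6,7}  [accepting]
'a' @ 5: {1,5,6,7}  [accepting]
'b' @ 6: {1,5,6,7}  [accepting]
'b' @ 7: {1,5,6,7}  [accepting]
'b' @ 8: {1,5,6,7}  [accepting]
end set {1,5,6,7} — state 1 in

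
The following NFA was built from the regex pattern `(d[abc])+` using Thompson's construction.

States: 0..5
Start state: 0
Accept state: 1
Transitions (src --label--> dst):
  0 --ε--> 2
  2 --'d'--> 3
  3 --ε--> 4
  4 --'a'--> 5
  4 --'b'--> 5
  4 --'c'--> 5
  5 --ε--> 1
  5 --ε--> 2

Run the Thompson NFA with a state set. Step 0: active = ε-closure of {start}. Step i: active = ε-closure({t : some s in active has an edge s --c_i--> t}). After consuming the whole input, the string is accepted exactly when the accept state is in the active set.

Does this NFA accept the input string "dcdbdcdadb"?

Answer: ACCEPT

Trace:
start: ε-closure({0}) = {0,2}
'd' @ 1: {3,4}
'c' @ 2: {1,2,5}  [accepting]
'd' @ 3: {3,4}
'b' @ 4: {1,2,5}  [accepting]
'd' @ 5: {3,4}
'c' @ 6: {1,2,5}  [accepting]
'd' @ 7: {3,4}
'a' @ 8: {1,2,5}  [accepting]
'd' @ 9: {3,4}
'b' @ 10: {1,2,5}  [accepting]
end set {1,2,5} — state 1 in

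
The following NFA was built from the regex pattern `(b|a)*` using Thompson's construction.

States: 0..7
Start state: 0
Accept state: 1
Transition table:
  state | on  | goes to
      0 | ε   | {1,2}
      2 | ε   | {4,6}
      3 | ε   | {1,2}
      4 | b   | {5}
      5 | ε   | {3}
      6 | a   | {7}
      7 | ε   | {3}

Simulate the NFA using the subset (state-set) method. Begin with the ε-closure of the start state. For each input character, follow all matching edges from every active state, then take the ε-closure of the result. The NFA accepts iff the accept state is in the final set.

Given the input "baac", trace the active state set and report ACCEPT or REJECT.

Answer: REJECT

Steps:
start: ε-closure({0}) = {0,1,2,4,6}
'b' @ 1: {1,2,3,4,5,6}  ✓accept
'a' @ 2: {1,2,3,4,6,7}  ✓accept
'a' @ 3: {1,2,3,4,6,7}  ✓accept
'c' @ 4: {}  — state set empty
final: {}; accept 1 not in set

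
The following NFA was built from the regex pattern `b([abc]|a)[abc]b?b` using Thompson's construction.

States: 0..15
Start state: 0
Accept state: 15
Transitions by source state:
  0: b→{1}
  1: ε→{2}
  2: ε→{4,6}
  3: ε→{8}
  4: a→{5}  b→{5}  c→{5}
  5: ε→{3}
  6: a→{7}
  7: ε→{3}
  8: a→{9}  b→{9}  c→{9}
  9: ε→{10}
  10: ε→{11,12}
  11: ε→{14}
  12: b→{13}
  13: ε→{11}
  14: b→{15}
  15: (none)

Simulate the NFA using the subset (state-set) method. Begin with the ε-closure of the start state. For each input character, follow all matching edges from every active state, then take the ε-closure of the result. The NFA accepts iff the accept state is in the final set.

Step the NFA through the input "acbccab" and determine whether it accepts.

Answer: REJECT

Derivation:
start: ε-closure({0}) = {0}
'a' @ 1: {}  — dead — no transitions
rest 'cbccab' ignored (set empty)
final: {}; accept 15 not in set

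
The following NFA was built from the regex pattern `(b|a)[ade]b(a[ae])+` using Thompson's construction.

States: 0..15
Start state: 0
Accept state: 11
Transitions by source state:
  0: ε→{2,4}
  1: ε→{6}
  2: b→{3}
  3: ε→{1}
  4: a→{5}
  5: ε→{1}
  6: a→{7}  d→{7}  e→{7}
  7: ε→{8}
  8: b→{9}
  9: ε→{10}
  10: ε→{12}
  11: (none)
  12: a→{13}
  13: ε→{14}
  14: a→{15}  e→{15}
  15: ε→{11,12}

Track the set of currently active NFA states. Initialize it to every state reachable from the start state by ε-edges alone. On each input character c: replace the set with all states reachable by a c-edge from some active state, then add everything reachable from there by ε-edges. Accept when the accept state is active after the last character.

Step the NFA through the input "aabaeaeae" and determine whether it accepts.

initial (ε-close {0}): {0,2,4}
'a' @ 1: {1,5,6}
'a' @ 2: {7,8}
'b' @ 3: {9,10,12}
'a' @ 4: {13,14}
'e' @ 5: {11,12,15}  [accepting]
'a' @ 6: {13,14}
'e' @ 7: {11,12,15}  [accepting]
'a' @ 8: {13,14}
'e' @ 9: {11,12,15}  [accepting]
after full input: {11,12,15}  (accept=11 in)

Answer: ACCEPT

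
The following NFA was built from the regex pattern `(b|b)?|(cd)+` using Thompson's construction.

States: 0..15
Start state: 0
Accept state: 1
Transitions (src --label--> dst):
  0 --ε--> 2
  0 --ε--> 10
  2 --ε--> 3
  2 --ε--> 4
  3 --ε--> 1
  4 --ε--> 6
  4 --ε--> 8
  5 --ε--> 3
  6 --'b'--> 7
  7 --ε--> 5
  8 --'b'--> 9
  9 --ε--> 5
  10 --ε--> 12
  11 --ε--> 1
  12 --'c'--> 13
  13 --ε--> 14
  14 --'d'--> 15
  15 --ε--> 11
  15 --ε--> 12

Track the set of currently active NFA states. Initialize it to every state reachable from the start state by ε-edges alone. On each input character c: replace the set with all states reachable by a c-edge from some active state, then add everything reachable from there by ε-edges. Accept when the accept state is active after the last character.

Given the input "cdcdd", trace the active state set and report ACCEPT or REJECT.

initial (ε-close {0}): {0,1,2,3,4,6,8,10,12}
'c' @ 1: {13,14}
'd' @ 2: {1,11,12,15}  [accepting]
'c' @ 3: {13,14}
'd' @ 4: {1,11,12,15}  [accepting]
'd' @ 5: {}  — no active states
final: {}; accept 1 not in set

Answer: REJECT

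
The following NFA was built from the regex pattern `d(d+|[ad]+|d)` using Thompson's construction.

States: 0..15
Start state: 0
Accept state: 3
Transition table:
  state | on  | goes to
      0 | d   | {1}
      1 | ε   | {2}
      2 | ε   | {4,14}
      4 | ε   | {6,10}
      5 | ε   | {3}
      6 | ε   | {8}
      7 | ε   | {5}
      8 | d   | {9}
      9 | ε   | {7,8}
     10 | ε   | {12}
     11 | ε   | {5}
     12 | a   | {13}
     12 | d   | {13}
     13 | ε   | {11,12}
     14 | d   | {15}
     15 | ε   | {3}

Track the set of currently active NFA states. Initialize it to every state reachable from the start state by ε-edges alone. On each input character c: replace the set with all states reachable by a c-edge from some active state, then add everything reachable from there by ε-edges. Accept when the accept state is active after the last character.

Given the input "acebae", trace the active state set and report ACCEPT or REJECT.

Answer: REJECT

Derivation:
S₀ = ε-closure({0}) = {0}
'a' @ 1: {}  — dead — no transitions
rest 'cebae' ignored (set empty)
final: {}; accept 3 not in set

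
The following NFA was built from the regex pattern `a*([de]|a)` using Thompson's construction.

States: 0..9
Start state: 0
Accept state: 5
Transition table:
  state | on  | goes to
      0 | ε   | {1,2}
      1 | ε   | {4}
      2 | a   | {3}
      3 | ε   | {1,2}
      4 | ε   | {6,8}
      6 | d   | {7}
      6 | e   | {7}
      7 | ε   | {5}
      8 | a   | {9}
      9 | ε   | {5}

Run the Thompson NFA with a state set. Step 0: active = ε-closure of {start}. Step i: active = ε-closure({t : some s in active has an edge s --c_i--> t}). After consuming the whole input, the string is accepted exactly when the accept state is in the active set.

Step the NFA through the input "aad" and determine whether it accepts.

start: ε-closure({0}) = {0,1,2,4,6,8}
'a' @ 1: {1,2,3,4,5,6,8,9}  ✓accept
'a' @ 2: {1,2,3,4,5,6,8,9}  ✓accept
'd' @ 3: {5,7}  ✓accept
after full input: {5,7}  (accept=5 in)

Answer: ACCEPT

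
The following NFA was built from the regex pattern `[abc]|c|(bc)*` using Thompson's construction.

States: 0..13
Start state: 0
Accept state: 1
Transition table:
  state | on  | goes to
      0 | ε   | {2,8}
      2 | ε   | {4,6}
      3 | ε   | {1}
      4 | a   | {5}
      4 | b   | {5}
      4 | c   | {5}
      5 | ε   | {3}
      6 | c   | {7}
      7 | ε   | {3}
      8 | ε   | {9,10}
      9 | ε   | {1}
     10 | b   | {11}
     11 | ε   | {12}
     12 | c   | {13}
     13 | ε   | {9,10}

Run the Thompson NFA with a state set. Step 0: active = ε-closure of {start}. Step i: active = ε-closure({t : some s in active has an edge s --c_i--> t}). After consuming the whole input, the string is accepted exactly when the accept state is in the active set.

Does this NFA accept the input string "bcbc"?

Answer: ACCEPT

Steps:
initial (ε-close {0}): {0,1,2,4,6,8,9,10}
'b' @ 1: {1,3,5,11,12}  ✓accept
'c' @ 2: {1,9,10,13}  ✓accept
'b' @ 3: {11,12}
'c' @ 4: {1,9,10,13}  ✓accept
final: {1,9,10,13}; accept 1 in set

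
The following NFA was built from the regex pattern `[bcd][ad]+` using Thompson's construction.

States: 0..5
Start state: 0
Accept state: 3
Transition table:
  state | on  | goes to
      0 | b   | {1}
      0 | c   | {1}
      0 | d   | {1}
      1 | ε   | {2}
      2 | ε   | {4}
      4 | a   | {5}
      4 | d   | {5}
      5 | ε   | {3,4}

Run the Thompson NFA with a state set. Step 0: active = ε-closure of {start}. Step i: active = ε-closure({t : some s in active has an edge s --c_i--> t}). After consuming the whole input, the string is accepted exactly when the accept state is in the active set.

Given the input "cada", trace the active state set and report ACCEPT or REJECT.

Answer: ACCEPT

Trace:
S₀ = ε-closure({0}) = {0}
'c' @ 1: {1,2,4}
'a' @ 2: {3,4,5}  [accepting]
'd' @ 3: {3,4,5}  [accepting]
'a' @ 4: {3,4,5}  [accepting]
after full input: {3,4,5}  (accept=3 in)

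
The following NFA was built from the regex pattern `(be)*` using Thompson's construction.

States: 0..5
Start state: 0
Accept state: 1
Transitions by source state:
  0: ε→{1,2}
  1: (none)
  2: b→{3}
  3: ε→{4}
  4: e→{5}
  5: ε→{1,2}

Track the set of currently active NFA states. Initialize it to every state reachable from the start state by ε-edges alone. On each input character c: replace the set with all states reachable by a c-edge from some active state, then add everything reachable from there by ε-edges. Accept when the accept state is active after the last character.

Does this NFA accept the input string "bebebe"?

Answer: ACCEPT

Steps:
S₀ = ε-closure({0}) = {0,1,2}
'b' @ 1: {3,4}
'e' @ 2: {1,2,5}  (accept∈set)
'b' @ 3: {3,4}
'e' @ 4: {1,2,5}  (accept∈set)
'b' @ 5: {3,4}
'e' @ 6: {1,2,5}  (accept∈set)
after full input: {1,2,5}  (accept=1 in)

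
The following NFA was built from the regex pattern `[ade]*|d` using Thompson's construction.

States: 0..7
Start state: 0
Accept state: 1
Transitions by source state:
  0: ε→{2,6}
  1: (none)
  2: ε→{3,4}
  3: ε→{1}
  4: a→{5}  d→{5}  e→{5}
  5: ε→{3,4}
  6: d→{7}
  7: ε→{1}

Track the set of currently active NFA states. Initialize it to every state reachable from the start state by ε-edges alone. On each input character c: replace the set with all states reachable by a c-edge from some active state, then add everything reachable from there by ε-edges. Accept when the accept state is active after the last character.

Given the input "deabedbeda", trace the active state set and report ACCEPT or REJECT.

Answer: REJECT

Trace:
start: ε-closure({0}) = {0,1,2,3,4,6}
'd' @ 1: {1,3,4,5,7}  (accept∈set)
'e' @ 2: {1,3,4,5}  (accept∈set)
'a' @ 3: {1,3,4,5}  (accept∈set)
'b' @ 4: {}  — no active states
rest 'edbeda' ignored (set empty)
after full input: {}  (accept=1 not in)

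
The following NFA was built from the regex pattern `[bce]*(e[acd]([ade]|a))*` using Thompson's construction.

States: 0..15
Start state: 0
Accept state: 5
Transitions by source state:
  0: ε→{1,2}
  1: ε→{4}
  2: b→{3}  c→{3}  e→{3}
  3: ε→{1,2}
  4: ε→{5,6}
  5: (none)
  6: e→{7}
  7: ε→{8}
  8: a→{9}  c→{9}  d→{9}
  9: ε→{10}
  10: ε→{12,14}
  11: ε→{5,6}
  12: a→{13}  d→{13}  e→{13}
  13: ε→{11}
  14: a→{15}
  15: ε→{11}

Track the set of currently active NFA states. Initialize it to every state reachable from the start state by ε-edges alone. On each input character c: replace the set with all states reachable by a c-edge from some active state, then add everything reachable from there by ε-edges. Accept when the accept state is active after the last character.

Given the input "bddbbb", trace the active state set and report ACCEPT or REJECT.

Answer: REJECT

Steps:
initial (ε-close {0}): {0,1,2,4,5,6}
'b' @ 1: {1,2,3,4,5,6}  (accept∈set)
'd' @ 2: {}  — no active states
rest 'dbbb' ignored (set empty)
end set {} — state 5 not in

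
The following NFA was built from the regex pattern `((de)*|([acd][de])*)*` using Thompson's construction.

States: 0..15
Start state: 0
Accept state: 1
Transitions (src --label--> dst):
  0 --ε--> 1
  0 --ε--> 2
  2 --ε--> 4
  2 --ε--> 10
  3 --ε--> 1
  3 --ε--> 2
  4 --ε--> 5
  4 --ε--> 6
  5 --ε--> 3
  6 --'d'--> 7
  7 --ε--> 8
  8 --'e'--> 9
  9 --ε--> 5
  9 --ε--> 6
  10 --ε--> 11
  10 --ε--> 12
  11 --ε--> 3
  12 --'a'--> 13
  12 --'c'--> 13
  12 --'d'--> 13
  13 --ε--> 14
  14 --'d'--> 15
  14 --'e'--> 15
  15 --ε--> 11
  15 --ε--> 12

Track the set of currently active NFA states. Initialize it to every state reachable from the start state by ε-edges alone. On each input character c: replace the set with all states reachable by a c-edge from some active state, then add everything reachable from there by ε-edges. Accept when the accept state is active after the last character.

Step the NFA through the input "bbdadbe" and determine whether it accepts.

initial (ε-close {0}): {0,1,2,3,4,5,6,10,11,12}
'b' @ 1: {}  — dead — no transitions
rest 'bdadbe' ignored (set empty)
final: {}; accept 1 not in set

Answer: REJECT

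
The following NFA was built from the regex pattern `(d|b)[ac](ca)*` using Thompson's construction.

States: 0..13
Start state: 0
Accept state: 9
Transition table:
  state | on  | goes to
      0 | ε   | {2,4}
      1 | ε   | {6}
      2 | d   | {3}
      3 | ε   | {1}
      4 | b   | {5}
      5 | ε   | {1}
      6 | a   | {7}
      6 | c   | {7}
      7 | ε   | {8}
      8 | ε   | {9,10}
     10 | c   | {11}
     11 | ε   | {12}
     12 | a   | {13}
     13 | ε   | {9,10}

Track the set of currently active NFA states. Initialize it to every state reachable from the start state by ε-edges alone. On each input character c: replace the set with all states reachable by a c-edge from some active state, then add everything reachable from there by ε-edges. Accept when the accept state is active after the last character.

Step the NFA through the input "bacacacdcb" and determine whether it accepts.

S₀ = ε-closure({0}) = {0,2,4}
'b' @ 1: {1,5,6}
'a' @ 2: {7,8,9,10}  [accepting]
'c' @ 3: {11,12}
'a' @ 4: {9,10,13}  [accepting]
'c' @ 5: {11,12}
'a' @ 6: {9,10,13}  [accepting]
'c' @ 7: {11,12}
'd' @ 8: {}  — dead — no transitions
rest 'cb' ignored (set empty)
after full input: {}  (accept=9 not in)

Answer: REJECT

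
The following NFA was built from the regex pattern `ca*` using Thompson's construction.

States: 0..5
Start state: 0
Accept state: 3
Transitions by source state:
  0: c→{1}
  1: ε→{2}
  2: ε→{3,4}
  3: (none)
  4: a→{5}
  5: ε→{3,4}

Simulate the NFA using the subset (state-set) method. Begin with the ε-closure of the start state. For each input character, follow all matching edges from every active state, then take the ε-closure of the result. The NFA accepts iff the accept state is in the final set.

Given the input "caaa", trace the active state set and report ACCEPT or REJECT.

Answer: ACCEPT

Trace:
start: ε-closure({0}) = {0}
'c' @ 1: {1,2,3,4}  (accept∈set)
'a' @ 2: {3,4,5}  (accept∈set)
'a' @ 3: {3,4,5}  (accept∈set)
'a' @ 4: {3,4,5}  (accept∈set)
after full input: {3,4,5}  (accept=3 in)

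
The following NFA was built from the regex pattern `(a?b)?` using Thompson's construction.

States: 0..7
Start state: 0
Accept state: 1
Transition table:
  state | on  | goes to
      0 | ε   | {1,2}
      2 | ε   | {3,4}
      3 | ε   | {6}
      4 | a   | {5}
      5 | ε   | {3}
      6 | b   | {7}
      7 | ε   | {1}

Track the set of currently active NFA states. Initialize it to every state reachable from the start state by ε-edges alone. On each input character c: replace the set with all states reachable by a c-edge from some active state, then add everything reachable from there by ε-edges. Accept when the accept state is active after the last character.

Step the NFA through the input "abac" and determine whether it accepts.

Answer: REJECT

Derivation:
initial (ε-close {0}): {0,1,2,3,4,6}
'a' @ 1: {3,5,6}
'b' @ 2: {1,7}  (accept∈set)
'a' @ 3: {}  — dead — no transitions
rest 'c' ignored (set empty)
after full input: {}  (accept=1 not in)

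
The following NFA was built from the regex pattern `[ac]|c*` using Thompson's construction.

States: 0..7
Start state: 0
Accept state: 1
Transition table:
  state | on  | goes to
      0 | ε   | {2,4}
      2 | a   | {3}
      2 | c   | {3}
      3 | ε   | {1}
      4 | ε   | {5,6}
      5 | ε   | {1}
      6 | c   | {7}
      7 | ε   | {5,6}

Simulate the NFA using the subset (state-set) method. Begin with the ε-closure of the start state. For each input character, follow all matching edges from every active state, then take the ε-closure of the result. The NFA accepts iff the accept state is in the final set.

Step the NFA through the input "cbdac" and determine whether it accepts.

start: ε-closure({0}) = {0,1,2,4,5,6}
'c' @ 1: {1,3,5,6,7}  [accepting]
'b' @ 2: {}  — dead — no transitions
rest 'dac' ignored (set empty)
final: {}; accept 1 not in set

Answer: REJECT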